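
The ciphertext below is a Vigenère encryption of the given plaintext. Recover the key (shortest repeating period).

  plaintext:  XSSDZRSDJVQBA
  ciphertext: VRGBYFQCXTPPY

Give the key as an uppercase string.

YZO

  i= 0: V-X = 24 → Y
  i= 1: R-S = 25 → Z
  i= 2: G-S = 14 → O
  i= 3: B-D = 24 → Y
  i= 4: Y-Z = 25 → Z
  i= 5: F-R = 14 → O
  i= 6: Q-S = 24 → Y
  i= 7: C-D = 25 → Z
  i= 8: X-J = 14 → O
  i= 9: T-V = 24 → Y
  i=10: P-Q = 25 → Z
  i=11: P-B = 14 → O
  i=12: Y-A = 24 → Y
  shifts repeat with period 3: YZO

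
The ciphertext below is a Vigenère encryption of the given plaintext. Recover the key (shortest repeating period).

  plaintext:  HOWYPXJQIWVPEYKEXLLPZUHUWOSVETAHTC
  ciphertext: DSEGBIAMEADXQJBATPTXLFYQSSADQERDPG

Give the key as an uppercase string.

WEIIMLRW

  i= 0: D-H = 22 → W
  i= 1: S-O =  4 → E
  i= 2: E-W =  8 → I
  i= 3: G-Y =  8 → I
  i= 4: B-P = 12 → M
  i= 5: I-X = 11 → L
  i= 6: A-J = 17 → R
  i= 7: M-Q = 22 → W
  i= 8: E-I = 22 → W
  i= 9: A-W =  4 → E
  i=10: D-V =  8 → I
  i=11: X-P =  8 → I
  i=12: Q-E = 12 → M
  i=13: J-Y = 11 → L
  i=14: B-K = 17 → R
  i=15: A-E = 22 → W
  i=16: T-X = 22 → W
  i=17: P-L =  4 → E
  i=18: T-L =  8 → I
  i=19: X-P =  8 → I
  i=20: L-Z = 12 → M
  i=21: F-U = 11 → L
  i=22: Y-H = 17 → R
  i=23: Q-U = 22 → W
  i=24: S-W = 22 → W
  i=25: S-O =  4 → E
  i=26: A-S =  8 → I
  i=27: D-V =  8 → I
  i=28: Q-E = 12 → M
  i=29: E-T = 11 → L
  i=30: R-A = 17 → R
  i=31: D-H = 22 → W
  i=32: P-T = 22 → W
  i=33: G-C =  4 → E
  shifts repeat with period 8: WEIIMLRW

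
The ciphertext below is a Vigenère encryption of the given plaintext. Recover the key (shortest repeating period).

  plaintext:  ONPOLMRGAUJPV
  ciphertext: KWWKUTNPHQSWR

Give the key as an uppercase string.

WJH

  i= 0: K-O = 22 → W
  i= 1: W-N =  9 → J
  i= 2: W-P =  7 → H
  i= 3: K-O = 22 → W
  i= 4: U-L =  9 → J
  i= 5: T-M =  7 → H
  i= 6: N-R = 22 → W
  i= 7: P-G =  9 → J
  i= 8: H-A =  7 → H
  i= 9: Q-U = 22 → W
  i=10: S-J =  9 → J
  i=11: W-P =  7 → H
  i=12: R-V = 22 → W
  shifts repeat with period 3: WJH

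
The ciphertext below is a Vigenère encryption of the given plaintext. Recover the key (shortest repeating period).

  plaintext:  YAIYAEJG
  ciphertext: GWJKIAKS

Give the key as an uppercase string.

  i= 0: G-Y =  8 → I
  i= 1: W-A = 22 → W
  i= 2: J-I =  1 → B
  i= 3: K-Y = 12 → M
  i= 4: I-A =  8 → I
  i= 5: A-E = 22 → W
  i= 6: K-J =  1 → B
  i= 7: S-G = 12 → M
  shifts repeat with period 4: IWBM

IWBM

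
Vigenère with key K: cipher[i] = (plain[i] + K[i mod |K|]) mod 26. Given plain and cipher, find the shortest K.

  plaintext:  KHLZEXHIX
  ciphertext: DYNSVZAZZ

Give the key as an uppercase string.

TRC

  i= 0: D-K = 19 → T
  i= 1: Y-H = 17 → R
  i= 2: N-L =  2 → C
  i= 3: S-Z = 19 → T
  i= 4: V-E = 17 → R
  i= 5: Z-X =  2 → C
  i= 6: A-H = 19 → T
  i= 7: Z-I = 17 → R
  i= 8: Z-X =  2 → C
  shifts repeat with period 3: TRC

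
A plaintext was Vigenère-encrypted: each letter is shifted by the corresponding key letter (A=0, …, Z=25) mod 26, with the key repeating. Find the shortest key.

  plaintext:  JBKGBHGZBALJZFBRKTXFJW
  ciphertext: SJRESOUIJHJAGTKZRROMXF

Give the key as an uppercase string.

JIHYRHO

  i= 0: S-J =  9 → J
  i= 1: J-B =  8 → I
  i= 2: R-K =  7 → H
  i= 3: E-G = 24 → Y
  i= 4: S-B = 17 → R
  i= 5: O-H =  7 → H
  i= 6: U-G = 14 → O
  i= 7: I-Z =  9 → J
  i= 8: J-B =  8 → I
  i= 9: H-A =  7 → H
  i=10: J-L = 24 → Y
  i=11: A-J = 17 → R
  i=12: G-Z =  7 → H
  i=13: T-F = 14 → O
  i=14: K-B =  9 → J
  i=15: Z-R =  8 → I
  i=16: R-K =  7 → H
  i=17: R-T = 24 → Y
  i=18: O-X = 17 → R
  i=19: M-F =  7 → H
  i=20: X-J = 14 → O
  i=21: F-W =  9 → J
  shifts repeat with period 7: JIHYRHO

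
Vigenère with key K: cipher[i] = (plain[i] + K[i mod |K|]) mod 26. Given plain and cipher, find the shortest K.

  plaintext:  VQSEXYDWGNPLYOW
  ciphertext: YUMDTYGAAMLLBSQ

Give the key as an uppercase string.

  i= 0: Y-V =  3 → D
  i= 1: U-Q =  4 → E
  i= 2: M-S = 20 → U
  i= 3: D-E = 25 → Z
  i= 4: T-X = 22 → W
  i= 5: Y-Y =  0 → A
  i= 6: G-D =  3 → D
  i= 7: A-W =  4 → E
  i= 8: A-G = 20 → U
  i= 9: M-N = 25 → Z
  i=10: L-P = 22 → W
  i=11: L-L =  0 → A
  i=12: B-Y =  3 → D
  i=13: S-O =  4 → E
  i=14: Q-W = 20 → U
  shifts repeat with period 6: DEUZWA

DEUZWA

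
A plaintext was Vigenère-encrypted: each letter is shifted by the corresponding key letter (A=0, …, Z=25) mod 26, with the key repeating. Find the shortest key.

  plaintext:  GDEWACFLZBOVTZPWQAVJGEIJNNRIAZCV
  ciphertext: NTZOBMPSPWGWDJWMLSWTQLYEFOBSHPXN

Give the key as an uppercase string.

HQVSBKK

  i= 0: N-G =  7 → H
  i= 1: T-D = 16 → Q
  i= 2: Z-E = 21 → V
  i= 3: O-W = 18 → S
  i= 4: B-A =  1 → B
  i= 5: M-C = 10 → K
  i= 6: P-F = 10 → K
  i= 7: S-L =  7 → H
  i= 8: P-Z = 16 → Q
  i= 9: W-B = 21 → V
  i=10: G-O = 18 → S
  i=11: W-V =  1 → B
  i=12: D-T = 10 → K
  i=13: J-Z = 10 → K
  i=14: W-P =  7 → H
  i=15: M-W = 16 → Q
  i=16: L-Q = 21 → V
  i=17: S-A = 18 → S
  i=18: W-V =  1 → B
  i=19: T-J = 10 → K
  i=20: Q-G = 10 → K
  i=21: L-E =  7 → H
  i=22: Y-I = 16 → Q
  i=23: E-J = 21 → V
  i=24: F-N = 18 → S
  i=25: O-N =  1 → B
  i=26: B-R = 10 → K
  i=27: S-I = 10 → K
  i=28: H-A =  7 → H
  i=29: P-Z = 16 → Q
  i=30: X-C = 21 → V
  i=31: N-V = 18 → S
  shifts repeat with period 7: HQVSBKK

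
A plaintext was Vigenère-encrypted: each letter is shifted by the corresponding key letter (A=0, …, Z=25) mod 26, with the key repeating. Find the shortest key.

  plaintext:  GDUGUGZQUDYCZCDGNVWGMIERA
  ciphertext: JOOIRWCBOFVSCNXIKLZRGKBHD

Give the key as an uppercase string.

  i= 0: J-G =  3 → D
  i= 1: O-D = 11 → L
  i= 2: O-U = 20 → U
  i= 3: I-G =  2 → C
  i= 4: R-U = 23 → X
  i= 5: W-G = 16 → Q
  i= 6: C-Z =  3 → D
  i= 7: B-Q = 11 → L
  i= 8: O-U = 20 → U
  i= 9: F-D =  2 → C
  i=10: V-Y = 23 → X
  i=11: S-C = 16 → Q
  i=12: C-Z =  3 → D
  i=13: N-C = 11 → L
  i=14: X-D = 20 → U
  i=15: I-G =  2 → C
  i=16: K-N = 23 → X
  i=17: L-V = 16 → Q
  i=18: Z-W =  3 → D
  i=19: R-G = 11 → L
  i=20: G-M = 20 → U
  i=21: K-I =  2 → C
  i=22: B-E = 23 → X
  i=23: H-R = 16 → Q
  i=24: D-A =  3 → D
  shifts repeat with period 6: DLUCXQ

DLUCXQ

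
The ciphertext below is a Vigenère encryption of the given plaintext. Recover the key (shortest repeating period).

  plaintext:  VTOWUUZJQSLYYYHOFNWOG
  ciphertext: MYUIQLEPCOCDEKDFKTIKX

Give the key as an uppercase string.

RFGMW

  i= 0: M-V = 17 → R
  i= 1: Y-T =  5 → F
  i= 2: U-O =  6 → G
  i= 3: I-W = 12 → M
  i= 4: Q-U = 22 → W
  i= 5: L-U = 17 → R
  i= 6: E-Z =  5 → F
  i= 7: P-J =  6 → G
  i= 8: C-Q = 12 → M
  i= 9: O-S = 22 → W
  i=10: C-L = 17 → R
  i=11: D-Y =  5 → F
  i=12: E-Y =  6 → G
  i=13: K-Y = 12 → M
  i=14: D-H = 22 → W
  i=15: F-O = 17 → R
  i=16: K-F =  5 → F
  i=17: T-N =  6 → G
  i=18: I-W = 12 → M
  i=19: K-O = 22 → W
  i=20: X-G = 17 → R
  shifts repeat with period 5: RFGMW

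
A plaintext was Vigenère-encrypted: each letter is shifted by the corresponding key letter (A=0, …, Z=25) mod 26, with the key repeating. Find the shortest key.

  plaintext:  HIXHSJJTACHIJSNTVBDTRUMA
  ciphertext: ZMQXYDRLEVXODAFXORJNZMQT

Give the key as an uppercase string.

  i= 0: Z-H = 18 → S
  i= 1: M-I =  4 → E
  i= 2: Q-X = 19 → T
  i= 3: X-H = 16 → Q
  i= 4: Y-S =  6 → G
  i= 5: D-J = 20 → U
  i= 6: R-J =  8 → I
  i= 7: L-T = 18 → S
  i= 8: E-A =  4 → E
  i= 9: V-C = 19 → T
  i=10: X-H = 16 → Q
  i=11: O-I =  6 → G
  i=12: D-J = 20 → U
  i=13: A-S =  8 → I
  i=14: F-N = 18 → S
  i=15: X-T =  4 → E
  i=16: O-V = 19 → T
  i=17: R-B = 16 → Q
  i=18: J-D =  6 → G
  i=19: N-T = 20 → U
  i=20: Z-R =  8 → I
  i=21: M-U = 18 → S
  i=22: Q-M =  4 → E
  i=23: T-A = 19 → T
  shifts repeat with period 7: SETQGUI

SETQGUI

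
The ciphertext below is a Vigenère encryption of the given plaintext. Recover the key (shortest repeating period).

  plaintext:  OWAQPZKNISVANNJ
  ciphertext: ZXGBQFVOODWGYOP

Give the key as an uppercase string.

LBG

  i= 0: Z-O = 11 → L
  i= 1: X-W =  1 → B
  i= 2: G-A =  6 → G
  i= 3: B-Q = 11 → L
  i= 4: Q-P =  1 → B
  i= 5: F-Z =  6 → G
  i= 6: V-K = 11 → L
  i= 7: O-N =  1 → B
  i= 8: O-I =  6 → G
  i= 9: D-S = 11 → L
  i=10: W-V =  1 → B
  i=11: G-A =  6 → G
  i=12: Y-N = 11 → L
  i=13: O-N =  1 → B
  i=14: P-J =  6 → G
  shifts repeat with period 3: LBG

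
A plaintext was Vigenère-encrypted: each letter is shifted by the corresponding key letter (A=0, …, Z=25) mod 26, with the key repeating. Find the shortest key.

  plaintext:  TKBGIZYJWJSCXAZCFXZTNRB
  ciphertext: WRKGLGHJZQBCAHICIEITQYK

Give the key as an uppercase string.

  i= 0: W-T =  3 → D
  i= 1: R-K =  7 → H
  i= 2: K-B =  9 → J
  i= 3: G-G =  0 → A
  i= 4: L-I =  3 → D
  i= 5: G-Z =  7 → H
  i= 6: H-Y =  9 → J
  i= 7: J-J =  0 → A
  i= 8: Z-W =  3 → D
  i= 9: Q-J =  7 → H
  i=10: B-S =  9 → J
  i=11: C-C =  0 → A
  i=12: A-X =  3 → D
  i=13: H-A =  7 → H
  i=14: I-Z =  9 → J
  i=15: C-C =  0 → A
  i=16: I-F =  3 → D
  i=17: E-X =  7 → H
  i=18: I-Z =  9 → J
  i=19: T-T =  0 → A
  i=20: Q-N =  3 → D
  i=21: Y-R =  7 → H
  i=22: K-B =  9 → J
  shifts repeat with period 4: DHJA

DHJA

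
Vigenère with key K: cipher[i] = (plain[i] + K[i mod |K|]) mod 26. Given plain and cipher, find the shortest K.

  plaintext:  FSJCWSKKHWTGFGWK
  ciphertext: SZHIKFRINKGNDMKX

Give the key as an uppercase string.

NHYGO

  i= 0: S-F = 13 → N
  i= 1: Z-S =  7 → H
  i= 2: H-J = 24 → Y
  i= 3: I-C =  6 → G
  i= 4: K-W = 14 → O
  i= 5: F-S = 13 → N
  i= 6: R-K =  7 → H
  i= 7: I-K = 24 → Y
  i= 8: N-H =  6 → G
  i= 9: K-W = 14 → O
  i=10: G-T = 13 → N
  i=11: N-G =  7 → H
  i=12: D-F = 24 → Y
  i=13: M-G =  6 → G
  i=14: K-W = 14 → O
  i=15: X-K = 13 → N
  shifts repeat with period 5: NHYGO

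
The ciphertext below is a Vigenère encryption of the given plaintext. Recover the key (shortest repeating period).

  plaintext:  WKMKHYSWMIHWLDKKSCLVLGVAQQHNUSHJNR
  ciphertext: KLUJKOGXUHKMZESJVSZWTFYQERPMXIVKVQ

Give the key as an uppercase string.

OBIZDQ

  i= 0: K-W = 14 → O
  i= 1: L-K =  1 → B
  i= 2: U-M =  8 → I
  i= 3: J-K = 25 → Z
  i= 4: K-H =  3 → D
  i= 5: O-Y = 16 → Q
  i= 6: G-S = 14 → O
  i= 7: X-W =  1 → B
  i= 8: U-M =  8 → I
  i= 9: H-I = 25 → Z
  i=10: K-H =  3 → D
  i=11: M-W = 16 → Q
  i=12: Z-L = 14 → O
  i=13: E-D =  1 → B
  i=14: S-K =  8 → I
  i=15: J-K = 25 → Z
  i=16: V-S =  3 → D
  i=17: S-C = 16 → Q
  i=18: Z-L = 14 → O
  i=19: W-V =  1 → B
  i=20: T-L =  8 → I
  i=21: F-G = 25 → Z
  i=22: Y-V =  3 → D
  i=23: Q-A = 16 → Q
  i=24: E-Q = 14 → O
  i=25: R-Q =  1 → B
  i=26: P-H =  8 → I
  i=27: M-N = 25 → Z
  i=28: X-U =  3 → D
  i=29: I-S = 16 → Q
  i=30: V-H = 14 → O
  i=31: K-J =  1 → B
  i=32: V-N =  8 → I
  i=33: Q-R = 25 → Z
  shifts repeat with period 6: OBIZDQ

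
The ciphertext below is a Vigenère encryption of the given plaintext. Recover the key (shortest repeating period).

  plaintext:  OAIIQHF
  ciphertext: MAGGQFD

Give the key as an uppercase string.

  i= 0: M-O = 24 → Y
  i= 1: A-A =  0 → A
  i= 2: G-I = 24 → Y
  i= 3: G-I = 24 → Y
  i= 4: Q-Q =  0 → A
  i= 5: F-H = 24 → Y
  i= 6: D-F = 24 → Y
  shifts repeat with period 3: YAY

YAY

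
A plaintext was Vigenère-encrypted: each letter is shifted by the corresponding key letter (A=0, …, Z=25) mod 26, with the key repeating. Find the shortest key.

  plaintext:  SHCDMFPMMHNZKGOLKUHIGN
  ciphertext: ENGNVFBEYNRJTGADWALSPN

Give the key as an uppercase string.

  i= 0: E-S = 12 → M
  i= 1: N-H =  6 → G
  i= 2: G-C =  4 → E
  i= 3: N-D = 10 → K
  i= 4: V-M =  9 → J
  i= 5: F-F =  0 → A
  i= 6: B-P = 12 → M
  i= 7: E-M = 18 → S
  i= 8: Y-M = 12 → M
  i= 9: N-H =  6 → G
  i=10: R-N =  4 → E
  i=11: J-Z = 10 → K
  i=12: T-K =  9 → J
  i=13: G-G =  0 → A
  i=14: A-O = 12 → M
  i=15: D-L = 18 → S
  i=16: W-K = 12 → M
  i=17: A-U =  6 → G
  i=18: L-H =  4 → E
  i=19: S-I = 10 → K
  i=20: P-G =  9 → J
  i=21: N-N =  0 → A
  shifts repeat with period 8: MGEKJAMS

MGEKJAMS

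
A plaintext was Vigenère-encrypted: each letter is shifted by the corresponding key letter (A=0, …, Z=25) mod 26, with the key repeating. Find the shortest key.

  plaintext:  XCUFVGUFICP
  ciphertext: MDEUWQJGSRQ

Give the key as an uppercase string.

PBK

  i= 0: M-X = 15 → P
  i= 1: D-C =  1 → B
  i= 2: E-U = 10 → K
  i= 3: U-F = 15 → P
  i= 4: W-V =  1 → B
  i= 5: Q-G = 10 → K
  i= 6: J-U = 15 → P
  i= 7: G-F =  1 → B
  i= 8: S-I = 10 → K
  i= 9: R-C = 15 → P
  i=10: Q-P =  1 → B
  shifts repeat with period 3: PBK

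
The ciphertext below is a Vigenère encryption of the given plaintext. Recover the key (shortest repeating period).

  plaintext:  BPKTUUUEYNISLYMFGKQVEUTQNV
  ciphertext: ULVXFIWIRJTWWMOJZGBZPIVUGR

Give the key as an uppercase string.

  i= 0: U-B = 19 → T
  i= 1: L-P = 22 → W
  i= 2: V-K = 11 → L
  i= 3: X-T =  4 → E
  i= 4: F-U = 11 → L
  i= 5: I-U = 14 → O
  i= 6: W-U =  2 → C
  i= 7: I-E =  4 → E
  i= 8: R-Y = 19 → T
  i= 9: J-N = 22 → W
  i=10: T-I = 11 → L
  i=11: W-S =  4 → E
  i=12: W-L = 11 → L
  i=13: M-Y = 14 → O
  i=14: O-M =  2 → C
  i=15: J-F =  4 → E
  i=16: Z-G = 19 → T
  i=17: G-K = 22 → W
  i=18: B-Q = 11 → L
  i=19: Z-V =  4 → E
  i=20: P-E = 11 → L
  i=21: I-U = 14 → O
  i=22: V-T =  2 → C
  i=23: U-Q =  4 → E
  i=24: G-N = 19 → T
  i=25: R-V = 22 → W
  shifts repeat with period 8: TWLELOCE

TWLELOCE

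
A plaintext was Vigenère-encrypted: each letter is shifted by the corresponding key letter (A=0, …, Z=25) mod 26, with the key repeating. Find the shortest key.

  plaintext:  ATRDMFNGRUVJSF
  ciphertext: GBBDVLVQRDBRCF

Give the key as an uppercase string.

  i= 0: G-A =  6 → G
  i= 1: B-T =  8 → I
  i= 2: B-R = 10 → K
  i= 3: D-D =  0 → A
  i= 4: V-M =  9 → J
  i= 5: L-F =  6 → G
  i= 6: V-N =  8 → I
  i= 7: Q-G = 10 → K
  i= 8: R-R =  0 → A
  i= 9: D-U =  9 → J
  i=10: B-V =  6 → G
  i=11: R-J =  8 → I
  i=12: C-S = 10 → K
  i=13: F-F =  0 → A
  shifts repeat with period 5: GIKAJ

GIKAJ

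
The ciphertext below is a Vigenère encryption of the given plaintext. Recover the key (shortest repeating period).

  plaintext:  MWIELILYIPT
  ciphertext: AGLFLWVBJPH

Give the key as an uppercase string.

  i= 0: A-M = 14 → O
  i= 1: G-W = 10 → K
  i= 2: L-I =  3 → D
  i= 3: F-E =  1 → B
  i= 4: L-L =  0 → A
  i= 5: W-I = 14 → O
  i= 6: V-L = 10 → K
  i= 7: B-Y =  3 → D
  i= 8: J-I =  1 → B
  i= 9: P-P =  0 → A
  i=10: H-T = 14 → O
  shifts repeat with period 5: OKDBA

OKDBA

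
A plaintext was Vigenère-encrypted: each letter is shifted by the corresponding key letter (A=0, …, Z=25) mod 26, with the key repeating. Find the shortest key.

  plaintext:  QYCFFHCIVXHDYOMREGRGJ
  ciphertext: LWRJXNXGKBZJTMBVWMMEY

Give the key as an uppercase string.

  i= 0: L-Q = 21 → V
  i= 1: W-Y = 24 → Y
  i= 2: R-C = 15 → P
  i= 3: J-F =  4 → E
  i= 4: X-F = 18 → S
  i= 5: N-H =  6 → G
  i= 6: X-C = 21 → V
  i= 7: G-I = 24 → Y
  i= 8: K-V = 15 → P
  i= 9: B-X =  4 → E
  i=10: Z-H = 18 → S
  i=11: J-D =  6 → G
  i=12: T-Y = 21 → V
  i=13: M-O = 24 → Y
  i=14: B-M = 15 → P
  i=15: V-R =  4 → E
  i=16: W-E = 18 → S
  i=17: M-G =  6 → G
  i=18: M-R = 21 → V
  i=19: E-G = 24 → Y
  i=20: Y-J = 15 → P
  shifts repeat with period 6: VYPESG

VYPESG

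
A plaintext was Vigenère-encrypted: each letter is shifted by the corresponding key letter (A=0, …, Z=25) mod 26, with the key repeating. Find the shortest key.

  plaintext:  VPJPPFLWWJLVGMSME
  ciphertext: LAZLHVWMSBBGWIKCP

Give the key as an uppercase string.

  i= 0: L-V = 16 → Q
  i= 1: A-P = 11 → L
  i= 2: Z-J = 16 → Q
  i= 3: L-P = 22 → W
  i= 4: H-P = 18 → S
  i= 5: V-F = 16 → Q
  i= 6: W-L = 11 → L
  i= 7: M-W = 16 → Q
  i= 8: S-W = 22 → W
  i= 9: B-J = 18 → S
  i=10: B-L = 16 → Q
  i=11: G-V = 11 → L
  i=12: W-G = 16 → Q
  i=13: I-M = 22 → W
  i=14: K-S = 18 → S
  i=15: C-M = 16 → Q
  i=16: P-E = 11 → L
  shifts repeat with period 5: QLQWS

QLQWS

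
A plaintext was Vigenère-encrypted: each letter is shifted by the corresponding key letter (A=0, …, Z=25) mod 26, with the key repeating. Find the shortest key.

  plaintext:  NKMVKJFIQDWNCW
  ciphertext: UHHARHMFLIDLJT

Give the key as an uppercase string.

HXVFHY

  i= 0: U-N =  7 → H
  i= 1: H-K = 23 → X
  i= 2: H-M = 21 → V
  i= 3: A-V =  5 → F
  i= 4: R-K =  7 → H
  i= 5: H-J = 24 → Y
  i= 6: M-F =  7 → H
  i= 7: F-I = 23 → X
  i= 8: L-Q = 21 → V
  i= 9: I-D =  5 → F
  i=10: D-W =  7 → H
  i=11: L-N = 24 → Y
  i=12: J-C =  7 → H
  i=13: T-W = 23 → X
  shifts repeat with period 6: HXVFHY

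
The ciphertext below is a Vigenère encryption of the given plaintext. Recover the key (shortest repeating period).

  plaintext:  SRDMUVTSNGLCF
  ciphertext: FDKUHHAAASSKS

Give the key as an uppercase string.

  i= 0: F-S = 13 → N
  i= 1: D-R = 12 → M
  i= 2: K-D =  7 → H
  i= 3: U-M =  8 → I
  i= 4: H-U = 13 → N
  i= 5: H-V = 12 → M
  i= 6: A-T =  7 → H
  i= 7: A-S =  8 → I
  i= 8: A-N = 13 → N
  i= 9: S-G = 12 → M
  i=10: S-L =  7 → H
  i=11: K-C =  8 → I
  i=12: S-F = 13 → N
  shifts repeat with period 4: NMHI

NMHI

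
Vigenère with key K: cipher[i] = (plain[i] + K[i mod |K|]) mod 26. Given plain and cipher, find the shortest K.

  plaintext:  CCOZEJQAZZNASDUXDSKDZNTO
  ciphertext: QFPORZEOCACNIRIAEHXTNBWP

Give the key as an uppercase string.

  i= 0: Q-C = 14 → O
  i= 1: F-C =  3 → D
  i= 2: P-O =  1 → B
  i= 3: O-Z = 15 → P
  i= 4: R-E = 13 → N
  i= 5: Z-J = 16 → Q
  i= 6: E-Q = 14 → O
  i= 7: O-A = 14 → O
  i= 8: C-Z =  3 → D
  i= 9: A-Z =  1 → B
  i=10: C-N = 15 → P
  i=11: N-A = 13 → N
  i=12: I-S = 16 → Q
  i=13: R-D = 14 → O
  i=14: I-U = 14 → O
  i=15: A-X =  3 → D
  i=16: E-D =  1 → B
  i=17: H-S = 15 → P
  i=18: X-K = 13 → N
  i=19: T-D = 16 → Q
  i=20: N-Z = 14 → O
  i=21: B-N = 14 → O
  i=22: W-T =  3 → D
  i=23: P-O =  1 → B
  shifts repeat with period 7: ODBPNQO

ODBPNQO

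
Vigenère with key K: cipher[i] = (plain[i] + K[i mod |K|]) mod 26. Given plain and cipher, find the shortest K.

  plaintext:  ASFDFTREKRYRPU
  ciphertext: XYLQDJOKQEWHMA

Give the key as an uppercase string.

XGGNYQ

  i= 0: X-A = 23 → X
  i= 1: Y-S =  6 → G
  i= 2: L-F =  6 → G
  i= 3: Q-D = 13 → N
  i= 4: D-F = 24 → Y
  i= 5: J-T = 16 → Q
  i= 6: O-R = 23 → X
  i= 7: K-E =  6 → G
  i= 8: Q-K =  6 → G
  i= 9: E-R = 13 → N
  i=10: W-Y = 24 → Y
  i=11: H-R = 16 → Q
  i=12: M-P = 23 → X
  i=13: A-U =  6 → G
  shifts repeat with period 6: XGGNYQ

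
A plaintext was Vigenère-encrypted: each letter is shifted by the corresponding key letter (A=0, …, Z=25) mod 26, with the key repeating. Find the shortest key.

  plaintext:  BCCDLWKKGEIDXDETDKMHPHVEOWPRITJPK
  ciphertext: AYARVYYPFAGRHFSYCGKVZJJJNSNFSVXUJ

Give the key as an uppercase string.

  i= 0: A-B = 25 → Z
  i= 1: Y-C = 22 → W
  i= 2: A-C = 24 → Y
  i= 3: R-D = 14 → O
  i= 4: V-L = 10 → K
  i= 5: Y-W =  2 → C
  i= 6: Y-K = 14 → O
  i= 7: P-K =  5 → F
  i= 8: F-G = 25 → Z
  i= 9: A-E = 22 → W
  i=10: G-I = 24 → Y
  i=11: R-D = 14 → O
  i=12: H-X = 10 → K
  i=13: F-D =  2 → C
  i=14: S-E = 14 → O
  i=15: Y-T =  5 → F
  i=16: C-D = 25 → Z
  i=17: G-K = 22 → W
  i=18: K-M = 24 → Y
  i=19: V-H = 14 → O
  i=20: Z-P = 10 → K
  i=21: J-H =  2 → C
  i=22: J-V = 14 → O
  i=23: J-E =  5 → F
  i=24: N-O = 25 → Z
  i=25: S-W = 22 → W
  i=26: N-P = 24 → Y
  i=27: F-R = 14 → O
  i=28: S-I = 10 → K
  i=29: V-T =  2 → C
  i=30: X-J = 14 → O
  i=31: U-P =  5 → F
  i=32: J-K = 25 → Z
  shifts repeat with period 8: ZWYOKCOF

ZWYOKCOF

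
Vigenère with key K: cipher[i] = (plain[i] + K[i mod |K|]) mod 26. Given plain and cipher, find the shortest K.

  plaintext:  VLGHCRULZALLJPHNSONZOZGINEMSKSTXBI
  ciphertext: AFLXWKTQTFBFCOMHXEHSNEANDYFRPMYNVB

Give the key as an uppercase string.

FUFQUTZ

  i= 0: A-V =  5 → F
  i= 1: F-L = 20 → U
  i= 2: L-G =  5 → F
  i= 3: X-H = 16 → Q
  i= 4: W-C = 20 → U
  i= 5: K-R = 19 → T
  i= 6: T-U = 25 → Z
  i= 7: Q-L =  5 → F
  i= 8: T-Z = 20 → U
  i= 9: F-A =  5 → F
  i=10: B-L = 16 → Q
  i=11: F-L = 20 → U
  i=12: C-J = 19 → T
  i=13: O-P = 25 → Z
  i=14: M-H =  5 → F
  i=15: H-N = 20 → U
  i=16: X-S =  5 → F
  i=17: E-O = 16 → Q
  i=18: H-N = 20 → U
  i=19: S-Z = 19 → T
  i=20: N-O = 25 → Z
  i=21: E-Z =  5 → F
  i=22: A-G = 20 → U
  i=23: N-I =  5 → F
  i=24: D-N = 16 → Q
  i=25: Y-E = 20 → U
  i=26: F-M = 19 → T
  i=27: R-S = 25 → Z
  i=28: P-K =  5 → F
  i=29: M-S = 20 → U
  i=30: Y-T =  5 → F
  i=31: N-X = 16 → Q
  i=32: V-B = 20 → U
  i=33: B-I = 19 → T
  shifts repeat with period 7: FUFQUTZ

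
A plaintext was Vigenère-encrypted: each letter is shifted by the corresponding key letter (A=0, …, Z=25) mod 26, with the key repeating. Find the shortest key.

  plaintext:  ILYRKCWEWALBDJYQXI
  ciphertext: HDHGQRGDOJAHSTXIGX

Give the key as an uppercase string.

  i= 0: H-I = 25 → Z
  i= 1: D-L = 18 → S
  i= 2: H-Y =  9 → J
  i= 3: G-R = 15 → P
  i= 4: Q-K =  6 → G
  i= 5: R-C = 15 → P
  i= 6: G-W = 10 → K
  i= 7: D-E = 25 → Z
  i= 8: O-W = 18 → S
  i= 9: J-A =  9 → J
  i=10: A-L = 15 → P
  i=11: H-B =  6 → G
  i=12: S-D = 15 → P
  i=13: T-J = 10 → K
  i=14: X-Y = 25 → Z
  i=15: I-Q = 18 → S
  i=16: G-X =  9 → J
  i=17: X-I = 15 → P
  shifts repeat with period 7: ZSJPGPK

ZSJPGPK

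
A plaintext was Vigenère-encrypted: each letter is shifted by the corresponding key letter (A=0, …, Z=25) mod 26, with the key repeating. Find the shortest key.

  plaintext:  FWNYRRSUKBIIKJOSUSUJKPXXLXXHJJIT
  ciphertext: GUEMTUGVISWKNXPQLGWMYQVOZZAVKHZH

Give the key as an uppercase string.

  i= 0: G-F =  1 → B
  i= 1: U-W = 24 → Y
  i= 2: E-N = 17 → R
  i= 3: M-Y = 14 → O
  i= 4: T-R =  2 → C
  i= 5: U-R =  3 → D
  i= 6: G-S = 14 → O
  i= 7: V-U =  1 → B
  i= 8: I-K = 24 → Y
  i= 9: S-B = 17 → R
  i=10: W-I = 14 → O
  i=11: K-I =  2 → C
  i=12: N-K =  3 → D
  i=13: X-J = 14 → O
  i=14: P-O =  1 → B
  i=15: Q-S = 24 → Y
  i=16: L-U = 17 → R
  i=17: G-S = 14 → O
  i=18: W-U =  2 → C
  i=19: M-J =  3 → D
  i=20: Y-K = 14 → O
  i=21: Q-P =  1 → B
  i=22: V-X = 24 → Y
  i=23: O-X = 17 → R
  i=24: Z-L = 14 → O
  i=25: Z-X =  2 → C
  i=26: A-X =  3 → D
  i=27: V-H = 14 → O
  i=28: K-J =  1 → B
  i=29: H-J = 24 → Y
  i=30: Z-I = 17 → R
  i=31: H-T = 14 → O
  shifts repeat with period 7: BYROCDO

BYROCDO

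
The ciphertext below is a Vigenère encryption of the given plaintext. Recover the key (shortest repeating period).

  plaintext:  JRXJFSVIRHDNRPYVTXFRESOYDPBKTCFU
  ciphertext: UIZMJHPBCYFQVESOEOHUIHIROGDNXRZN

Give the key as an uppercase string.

  i= 0: U-J = 11 → L
  i= 1: I-R = 17 → R
  i= 2: Z-X =  2 → C
  i= 3: M-J =  3 → D
  i= 4: J-F =  4 → E
  i= 5: H-S = 15 → P
  i= 6: P-V = 20 → U
  i= 7: B-I = 19 → T
  i= 8: C-R = 11 → L
  i= 9: Y-H = 17 → R
  i=10: F-D =  2 → C
  i=11: Q-N =  3 → D
  i=12: V-R =  4 → E
  i=13: E-P = 15 → P
  i=14: S-Y = 20 → U
  i=15: O-V = 19 → T
  i=16: E-T = 11 → L
  i=17: O-X = 17 → R
  i=18: H-F =  2 → C
  i=19: U-R =  3 → D
  i=20: I-E =  4 → E
  i=21: H-S = 15 → P
  i=22: I-O = 20 → U
  i=23: R-Y = 19 → T
  i=24: O-D = 11 → L
  i=25: G-P = 17 → R
  i=26: D-B =  2 → C
  i=27: N-K =  3 → D
  i=28: X-T =  4 → E
  i=29: R-C = 15 → P
  i=30: Z-F = 20 → U
  i=31: N-U = 19 → T
  shifts repeat with period 8: LRCDEPUT

LRCDEPUT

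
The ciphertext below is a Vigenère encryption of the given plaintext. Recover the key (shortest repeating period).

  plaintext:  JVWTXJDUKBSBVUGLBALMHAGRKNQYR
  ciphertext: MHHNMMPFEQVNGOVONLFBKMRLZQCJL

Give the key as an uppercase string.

  i= 0: M-J =  3 → D
  i= 1: H-V = 12 → M
  i= 2: H-W = 11 → L
  i= 3: N-T = 20 → U
  i= 4: M-X = 15 → P
  i= 5: M-J =  3 → D
  i= 6: P-D = 12 → M
  i= 7: F-U = 11 → L
  i= 8: E-K = 20 → U
  i= 9: Q-B = 15 → P
  i=10: V-S =  3 → D
  i=11: N-B = 12 → M
  i=12: G-V = 11 → L
  i=13: O-U = 20 → U
  i=14: V-G = 15 → P
  i=15: O-L =  3 → D
  i=16: N-B = 12 → M
  i=17: L-A = 11 → L
  i=18: F-L = 20 → U
  i=19: B-M = 15 → P
  i=20: K-H =  3 → D
  i=21: M-A = 12 → M
  i=22: R-G = 11 → L
  i=23: L-R = 20 → U
  i=24: Z-K = 15 → P
  i=25: Q-N =  3 → D
  i=26: C-Q = 12 → M
  i=27: J-Y = 11 → L
  i=28: L-R = 20 → U
  shifts repeat with period 5: DMLUP

DMLUP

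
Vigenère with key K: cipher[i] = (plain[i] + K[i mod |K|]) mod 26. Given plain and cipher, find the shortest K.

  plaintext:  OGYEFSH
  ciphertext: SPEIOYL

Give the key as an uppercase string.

  i= 0: S-O =  4 → E
  i= 1: P-G =  9 → J
  i= 2: E-Y =  6 → G
  i= 3: I-E =  4 → E
  i= 4: O-F =  9 → J
  i= 5: Y-S =  6 → G
  i= 6: L-H =  4 → E
  shifts repeat with period 3: EJG

EJG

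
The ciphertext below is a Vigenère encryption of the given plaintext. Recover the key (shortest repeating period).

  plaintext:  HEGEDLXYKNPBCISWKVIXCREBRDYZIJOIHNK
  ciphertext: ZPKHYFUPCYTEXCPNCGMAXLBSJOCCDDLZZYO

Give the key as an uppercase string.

  i= 0: Z-H = 18 → S
  i= 1: P-E = 11 → L
  i= 2: K-G =  4 → E
  i= 3: H-E =  3 → D
  i= 4: Y-D = 21 → V
  i= 5: F-L = 20 → U
  i= 6: U-X = 23 → X
  i= 7: P-Y = 17 → R
  i= 8: C-K = 18 → S
  i= 9: Y-N = 11 → L
  i=10: T-P =  4 → E
  i=11: E-B =  3 → D
  i=12: X-C = 21 → V
  i=13: C-I = 20 → U
  i=14: P-S = 23 → X
  i=15: N-W = 17 → R
  i=16: C-K = 18 → S
  i=17: G-V = 11 → L
  i=18: M-I =  4 → E
  i=19: A-X =  3 → D
  i=20: X-C = 21 → V
  i=21: L-R = 20 → U
  i=22: B-E = 23 → X
  i=23: S-B = 17 → R
  i=24: J-R = 18 → S
  i=25: O-D = 11 → L
  i=26: C-Y =  4 → E
  i=27: C-Z =  3 → D
  i=28: D-I = 21 → V
  i=29: D-J = 20 → U
  i=30: L-O = 23 → X
  i=31: Z-I = 17 → R
  i=32: Z-H = 18 → S
  i=33: Y-N = 11 → L
  i=34: O-K =  4 → E
  shifts repeat with period 8: SLEDVUXR

SLEDVUXR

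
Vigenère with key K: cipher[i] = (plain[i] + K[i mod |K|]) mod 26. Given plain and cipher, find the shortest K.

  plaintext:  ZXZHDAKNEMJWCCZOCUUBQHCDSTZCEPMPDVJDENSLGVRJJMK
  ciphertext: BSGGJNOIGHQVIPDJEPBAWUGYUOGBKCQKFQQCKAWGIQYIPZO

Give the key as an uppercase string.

CVHZGNEV

  i= 0: B-Z =  2 → C
  i= 1: S-X = 21 → V
  i= 2: G-Z =  7 → H
  i= 3: G-H = 25 → Z
  i= 4: J-D =  6 → G
  i= 5: N-A = 13 → N
  i= 6: O-K =  4 → E
  i= 7: I-N = 21 → V
  i= 8: G-E =  2 → C
  i= 9: H-M = 21 → V
  i=10: Q-J =  7 → H
  i=11: V-W = 25 → Z
  i=12: I-C =  6 → G
  i=13: P-C = 13 → N
  i=14: D-Z =  4 → E
  i=15: J-O = 21 → V
  i=16: E-C =  2 → C
  i=17: P-U = 21 → V
  i=18: B-U =  7 → H
  i=19: A-B = 25 → Z
  i=20: W-Q =  6 → G
  i=21: U-H = 13 → N
  i=22: G-C =  4 → E
  i=23: Y-D = 21 → V
  i=24: U-S =  2 → C
  i=25: O-T = 21 → V
  i=26: G-Z =  7 → H
  i=27: B-C = 25 → Z
  i=28: K-E =  6 → G
  i=29: C-P = 13 → N
  i=30: Q-M =  4 → E
  i=31: K-P = 21 → V
  i=32: F-D =  2 → C
  i=33: Q-V = 21 → V
  i=34: Q-J =  7 → H
  i=35: C-D = 25 → Z
  i=36: K-E =  6 → G
  i=37: A-N = 13 → N
  i=38: W-S =  4 → E
  i=39: G-L = 21 → V
  i=40: I-G =  2 → C
  i=41: Q-V = 21 → V
  i=42: Y-R =  7 → H
  i=43: I-J = 25 → Z
  i=44: P-J =  6 → G
  i=45: Z-M = 13 → N
  i=46: O-K =  4 → E
  shifts repeat with period 8: CVHZGNEV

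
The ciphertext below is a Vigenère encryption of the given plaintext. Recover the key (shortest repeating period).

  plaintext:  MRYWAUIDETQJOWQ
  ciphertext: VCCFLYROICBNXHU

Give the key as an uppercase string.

  i= 0: V-M =  9 → J
  i= 1: C-R = 11 → L
  i= 2: C-Y =  4 → E
  i= 3: F-W =  9 → J
  i= 4: L-A = 11 → L
  i= 5: Y-U =  4 → E
  i= 6: R-I =  9 → J
  i= 7: O-D = 11 → L
  i= 8: I-E =  4 → E
  i= 9: C-T =  9 → J
  i=10: B-Q = 11 → L
  i=11: N-J =  4 → E
  i=12: X-O =  9 → J
  i=13: H-W = 11 → L
  i=14: U-Q =  4 → E
  shifts repeat with period 3: JLE

JLE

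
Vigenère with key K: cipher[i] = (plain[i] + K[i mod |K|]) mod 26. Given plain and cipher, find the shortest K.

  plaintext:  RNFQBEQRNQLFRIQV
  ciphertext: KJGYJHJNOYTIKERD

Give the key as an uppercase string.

  i= 0: K-R = 19 → T
  i= 1: J-N = 22 → W
  i= 2: G-F =  1 → B
  i= 3: Y-Q =  8 → I
  i= 4: J-B =  8 → I
  i= 5: H-E =  3 → D
  i= 6: J-Q = 19 → T
  i= 7: N-R = 22 → W
  i= 8: O-N =  1 → B
  i= 9: Y-Q =  8 → I
  i=10: T-L =  8 → I
  i=11: I-F =  3 → D
  i=12: K-R = 19 → T
  i=13: E-I = 22 → W
  i=14: R-Q =  1 → B
  i=15: D-V =  8 → I
  shifts repeat with period 6: TWBIID

TWBIID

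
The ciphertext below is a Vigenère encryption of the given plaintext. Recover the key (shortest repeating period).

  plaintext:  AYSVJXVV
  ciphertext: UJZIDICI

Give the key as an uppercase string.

ULHN

  i= 0: U-A = 20 → U
  i= 1: J-Y = 11 → L
  i= 2: Z-S =  7 → H
  i= 3: I-V = 13 → N
  i= 4: D-J = 20 → U
  i= 5: I-X = 11 → L
  i= 6: C-V =  7 → H
  i= 7: I-V = 13 → N
  shifts repeat with period 4: ULHN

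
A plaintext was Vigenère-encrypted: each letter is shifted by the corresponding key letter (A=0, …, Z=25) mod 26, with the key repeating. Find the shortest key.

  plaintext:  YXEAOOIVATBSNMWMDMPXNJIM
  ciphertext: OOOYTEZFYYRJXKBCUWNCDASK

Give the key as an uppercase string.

QRKYF

  i= 0: O-Y = 16 → Q
  i= 1: O-X = 17 → R
  i= 2: O-E = 10 → K
  i= 3: Y-A = 24 → Y
  i= 4: T-O =  5 → F
  i= 5: E-O = 16 → Q
  i= 6: Z-I = 17 → R
  i= 7: F-V = 10 → K
  i= 8: Y-A = 24 → Y
  i= 9: Y-T =  5 → F
  i=10: R-B = 16 → Q
  i=11: J-S = 17 → R
  i=12: X-N = 10 → K
  i=13: K-M = 24 → Y
  i=14: B-W =  5 → F
  i=15: C-M = 16 → Q
  i=16: U-D = 17 → R
  i=17: W-M = 10 → K
  i=18: N-P = 24 → Y
  i=19: C-X =  5 → F
  i=20: D-N = 16 → Q
  i=21: A-J = 17 → R
  i=22: S-I = 10 → K
  i=23: K-M = 24 → Y
  shifts repeat with period 5: QRKYF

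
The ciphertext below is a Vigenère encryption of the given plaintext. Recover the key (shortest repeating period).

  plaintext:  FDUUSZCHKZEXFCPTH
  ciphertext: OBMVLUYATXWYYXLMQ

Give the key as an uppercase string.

JYSBTVWT

  i= 0: O-F =  9 → J
  i= 1: B-D = 24 → Y
  i= 2: M-U = 18 → S
  i= 3: V-U =  1 → B
  i= 4: L-S = 19 → T
  i= 5: U-Z = 21 → V
  i= 6: Y-C = 22 → W
  i= 7: A-H = 19 → T
  i= 8: T-K =  9 → J
  i= 9: X-Z = 24 → Y
  i=10: W-E = 18 → S
  i=11: Y-X =  1 → B
  i=12: Y-F = 19 → T
  i=13: X-C = 21 → V
  i=14: L-P = 22 → W
  i=15: M-T = 19 → T
  i=16: Q-H =  9 → J
  shifts repeat with period 8: JYSBTVWT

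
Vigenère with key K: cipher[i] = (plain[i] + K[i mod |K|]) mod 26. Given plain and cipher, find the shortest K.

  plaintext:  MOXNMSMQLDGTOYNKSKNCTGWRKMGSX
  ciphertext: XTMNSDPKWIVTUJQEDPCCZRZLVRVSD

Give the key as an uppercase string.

LFPAGLDU

  i= 0: X-M = 11 → L
  i= 1: T-O =  5 → F
  i= 2: M-X = 15 → P
  i= 3: N-N =  0 → A
  i= 4: S-M =  6 → G
  i= 5: D-S = 11 → L
  i= 6: P-M =  3 → D
  i= 7: K-Q = 20 → U
  i= 8: W-L = 11 → L
  i= 9: I-D =  5 → F
  i=10: V-G = 15 → P
  i=11: T-T =  0 → A
  i=12: U-O =  6 → G
  i=13: J-Y = 11 → L
  i=14: Q-N =  3 → D
  i=15: E-K = 20 → U
  i=16: D-S = 11 → L
  i=17: P-K =  5 → F
  i=18: C-N = 15 → P
  i=19: C-C =  0 → A
  i=20: Z-T =  6 → G
  i=21: R-G = 11 → L
  i=22: Z-W =  3 → D
  i=23: L-R = 20 → U
  i=24: V-K = 11 → L
  i=25: R-M =  5 → F
  i=26: V-G = 15 → P
  i=27: S-S =  0 → A
  i=28: D-X =  6 → G
  shifts repeat with period 8: LFPAGLDU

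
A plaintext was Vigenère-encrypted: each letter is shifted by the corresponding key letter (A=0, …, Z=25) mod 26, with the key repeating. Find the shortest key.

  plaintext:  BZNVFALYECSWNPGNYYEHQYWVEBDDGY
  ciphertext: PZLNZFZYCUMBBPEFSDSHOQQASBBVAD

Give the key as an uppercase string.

OAYSUF

  i= 0: P-B = 14 → O
  i= 1: Z-Z =  0 → A
  i= 2: L-N = 24 → Y
  i= 3: N-V = 18 → S
  i= 4: Z-F = 20 → U
  i= 5: F-A =  5 → F
  i= 6: Z-L = 14 → O
  i= 7: Y-Y =  0 → A
  i= 8: C-E = 24 → Y
  i= 9: U-C = 18 → S
  i=10: M-S = 20 → U
  i=11: B-W =  5 → F
  i=12: B-N = 14 → O
  i=13: P-P =  0 → A
  i=14: E-G = 24 → Y
  i=15: F-N = 18 → S
  i=16: S-Y = 20 → U
  i=17: D-Y =  5 → F
  i=18: S-E = 14 → O
  i=19: H-H =  0 → A
  i=20: O-Q = 24 → Y
  i=21: Q-Y = 18 → S
  i=22: Q-W = 20 → U
  i=23: A-V =  5 → F
  i=24: S-E = 14 → O
  i=25: B-B =  0 → A
  i=26: B-D = 24 → Y
  i=27: V-D = 18 → S
  i=28: A-G = 20 → U
  i=29: D-Y =  5 → F
  shifts repeat with period 6: OAYSUF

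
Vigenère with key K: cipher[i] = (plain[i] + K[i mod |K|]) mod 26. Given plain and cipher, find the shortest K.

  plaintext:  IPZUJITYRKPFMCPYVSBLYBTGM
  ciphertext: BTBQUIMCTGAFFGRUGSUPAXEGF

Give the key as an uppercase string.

  i= 0: B-I = 19 → T
  i= 1: T-P =  4 → E
  i= 2: B-Z =  2 → C
  i= 3: Q-U = 22 → W
  i= 4: U-J = 11 → L
  i= 5: I-I =  0 → A
  i= 6: M-T = 19 → T
  i= 7: C-Y =  4 → E
  i= 8: T-R =  2 → C
  i= 9: G-K = 22 → W
  i=10: A-P = 11 → L
  i=11: F-F =  0 → A
  i=12: F-M = 19 → T
  i=13: G-C =  4 → E
  i=14: R-P =  2 → C
  i=15: U-Y = 22 → W
  i=16: G-V = 11 → L
  i=17: S-S =  0 → A
  i=18: U-B = 19 → T
  i=19: P-L =  4 → E
  i=20: A-Y =  2 → C
  i=21: X-B = 22 → W
  i=22: E-T = 11 → L
  i=23: G-G =  0 → A
  i=24: F-M = 19 → T
  shifts repeat with period 6: TECWLA

TECWLA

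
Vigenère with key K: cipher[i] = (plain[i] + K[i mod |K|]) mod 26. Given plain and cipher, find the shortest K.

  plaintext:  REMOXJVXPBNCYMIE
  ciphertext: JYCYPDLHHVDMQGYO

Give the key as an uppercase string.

SUQK

  i= 0: J-R = 18 → S
  i= 1: Y-E = 20 → U
  i= 2: C-M = 16 → Q
  i= 3: Y-O = 10 → K
  i= 4: P-X = 18 → S
  i= 5: D-J = 20 → U
  i= 6: L-V = 16 → Q
  i= 7: H-X = 10 → K
  i= 8: H-P = 18 → S
  i= 9: V-B = 20 → U
  i=10: D-N = 16 → Q
  i=11: M-C = 10 → K
  i=12: Q-Y = 18 → S
  i=13: G-M = 20 → U
  i=14: Y-I = 16 → Q
  i=15: O-E = 10 → K
  shifts repeat with period 4: SUQK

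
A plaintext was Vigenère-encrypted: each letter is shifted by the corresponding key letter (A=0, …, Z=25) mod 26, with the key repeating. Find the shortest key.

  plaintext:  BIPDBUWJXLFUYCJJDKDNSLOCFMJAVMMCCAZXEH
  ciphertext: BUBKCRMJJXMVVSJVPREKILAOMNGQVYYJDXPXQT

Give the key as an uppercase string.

AMMHBXQ

  i= 0: B-B =  0 → A
  i= 1: U-I = 12 → M
  i= 2: B-P = 12 → M
  i= 3: K-D =  7 → H
  i= 4: C-B =  1 → B
  i= 5: R-U = 23 → X
  i= 6: M-W = 16 → Q
  i= 7: J-J =  0 → A
  i= 8: J-X = 12 → M
  i= 9: X-L = 12 → M
  i=10: M-F =  7 → H
  i=11: V-U =  1 → B
  i=12: V-Y = 23 → X
  i=13: S-C = 16 → Q
  i=14: J-J =  0 → A
  i=15: V-J = 12 → M
  i=16: P-D = 12 → M
  i=17: R-K =  7 → H
  i=18: E-D =  1 → B
  i=19: K-N = 23 → X
  i=20: I-S = 16 → Q
  i=21: L-L =  0 → A
  i=22: A-O = 12 → M
  i=23: O-C = 12 → M
  i=24: M-F =  7 → H
  i=25: N-M =  1 → B
  i=26: G-J = 23 → X
  i=27: Q-A = 16 → Q
  i=28: V-V =  0 → A
  i=29: Y-M = 12 → M
  i=30: Y-M = 12 → M
  i=31: J-C =  7 → H
  i=32: D-C =  1 → B
  i=33: X-A = 23 → X
  i=34: P-Z = 16 → Q
  i=35: X-X =  0 → A
  i=36: Q-E = 12 → M
  i=37: T-H = 12 → M
  shifts repeat with period 7: AMMHBXQ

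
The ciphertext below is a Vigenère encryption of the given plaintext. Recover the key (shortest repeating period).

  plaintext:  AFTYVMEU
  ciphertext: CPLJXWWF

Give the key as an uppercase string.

CKSL

  i= 0: C-A =  2 → C
  i= 1: P-F = 10 → K
  i= 2: L-T = 18 → S
  i= 3: J-Y = 11 → L
  i= 4: X-V =  2 → C
  i= 5: W-M = 10 → K
  i= 6: W-E = 18 → S
  i= 7: F-U = 11 → L
  shifts repeat with period 4: CKSL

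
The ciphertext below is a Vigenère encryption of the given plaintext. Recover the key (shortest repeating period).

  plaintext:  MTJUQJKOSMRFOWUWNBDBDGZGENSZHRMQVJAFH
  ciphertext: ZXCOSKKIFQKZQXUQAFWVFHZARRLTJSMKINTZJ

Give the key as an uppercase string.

  i= 0: Z-M = 13 → N
  i= 1: X-T =  4 → E
  i= 2: C-J = 19 → T
  i= 3: O-U = 20 → U
  i= 4: S-Q =  2 → C
  i= 5: K-J =  1 → B
  i= 6: K-K =  0 → A
  i= 7: I-O = 20 → U
  i= 8: F-S = 13 → N
  i= 9: Q-M =  4 → E
  i=10: K-R = 19 → T
  i=11: Z-F = 20 → U
  i=12: Q-O =  2 → C
  i=13: X-W =  1 → B
  i=14: U-U =  0 → A
  i=15: Q-W = 20 → U
  i=16: A-N = 13 → N
  i=17: F-B =  4 → E
  i=18: W-D = 19 → T
  i=19: V-B = 20 → U
  i=20: F-D =  2 → C
  i=21: H-G =  1 → B
  i=22: Z-Z =  0 → A
  i=23: A-G = 20 → U
  i=24: R-E = 13 → N
  i=25: R-N =  4 → E
  i=26: L-S = 19 → T
  i=27: T-Z = 20 → U
  i=28: J-H =  2 → C
  i=29: S-R =  1 → B
  i=30: M-M =  0 → A
  i=31: K-Q = 20 → U
  i=32: I-V = 13 → N
  i=33: N-J =  4 → E
  i=34: T-A = 19 → T
  i=35: Z-F = 20 → U
  i=36: J-H =  2 → C
  shifts repeat with period 8: NETUCBAU

NETUCBAU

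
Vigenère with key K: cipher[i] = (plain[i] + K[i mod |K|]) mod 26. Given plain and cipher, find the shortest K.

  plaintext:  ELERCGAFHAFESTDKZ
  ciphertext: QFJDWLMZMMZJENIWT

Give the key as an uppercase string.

  i= 0: Q-E = 12 → M
  i= 1: F-L = 20 → U
  i= 2: J-E =  5 → F
  i= 3: D-R = 12 → M
  i= 4: W-C = 20 → U
  i= 5: L-G =  5 → F
  i= 6: M-A = 12 → M
  i= 7: Z-F = 20 → U
  i= 8: M-H =  5 → F
  i= 9: M-A = 12 → M
  i=10: Z-F = 20 → U
  i=11: J-E =  5 → F
  i=12: E-S = 12 → M
  i=13: N-T = 20 → U
  i=14: I-D =  5 → F
  i=15: W-K = 12 → M
  i=16: T-Z = 20 → U
  shifts repeat with period 3: MUF

MUF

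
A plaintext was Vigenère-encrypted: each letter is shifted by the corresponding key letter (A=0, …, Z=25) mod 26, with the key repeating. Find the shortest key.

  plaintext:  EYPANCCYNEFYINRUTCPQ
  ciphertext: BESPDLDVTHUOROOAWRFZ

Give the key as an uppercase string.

  i= 0: B-E = 23 → X
  i= 1: E-Y =  6 → G
  i= 2: S-P =  3 → D
  i= 3: P-A = 15 → P
  i= 4: D-N = 16 → Q
  i= 5: L-C =  9 → J
  i= 6: D-C =  1 → B
  i= 7: V-Y = 23 → X
  i= 8: T-N =  6 → G
  i= 9: H-E =  3 → D
  i=10: U-F = 15 → P
  i=11: O-Y = 16 → Q
  i=12: R-I =  9 → J
  i=13: O-N =  1 → B
  i=14: O-R = 23 → X
  i=15: A-U =  6 → G
  i=16: W-T =  3 → D
  i=17: R-C = 15 → P
  i=18: F-P = 16 → Q
  i=19: Z-Q =  9 → J
  shifts repeat with period 7: XGDPQJB

XGDPQJB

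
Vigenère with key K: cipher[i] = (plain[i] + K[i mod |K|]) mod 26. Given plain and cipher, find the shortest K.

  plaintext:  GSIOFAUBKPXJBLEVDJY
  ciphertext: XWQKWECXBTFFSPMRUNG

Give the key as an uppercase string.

REIW

  i= 0: X-G = 17 → R
  i= 1: W-S =  4 → E
  i= 2: Q-I =  8 → I
  i= 3: K-O = 22 → W
  i= 4: W-F = 17 → R
  i= 5: E-A =  4 → E
  i= 6: C-U =  8 → I
  i= 7: X-B = 22 → W
  i= 8: B-K = 17 → R
  i= 9: T-P =  4 → E
  i=10: F-X =  8 → I
  i=11: F-J = 22 → W
  i=12: S-B = 17 → R
  i=13: P-L =  4 → E
  i=14: M-E =  8 → I
  i=15: R-V = 22 → W
  i=16: U-D = 17 → R
  i=17: N-J =  4 → E
  i=18: G-Y =  8 → I
  shifts repeat with period 4: REIW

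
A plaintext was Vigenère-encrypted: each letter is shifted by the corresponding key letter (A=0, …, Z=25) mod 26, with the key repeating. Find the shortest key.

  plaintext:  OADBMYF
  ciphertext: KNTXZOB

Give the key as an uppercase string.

WNQ

  i= 0: K-O = 22 → W
  i= 1: N-A = 13 → N
  i= 2: T-D = 16 → Q
  i= 3: X-B = 22 → W
  i= 4: Z-M = 13 → N
  i= 5: O-Y = 16 → Q
  i= 6: B-F = 22 → W
  shifts repeat with period 3: WNQ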